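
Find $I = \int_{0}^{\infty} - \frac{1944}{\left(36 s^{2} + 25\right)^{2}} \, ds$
$- \frac{81 \pi}{125}$

Begin with the known result
$$J(a) = \int_{0}^{\infty} - \frac{3}{2 \left(a^{2} + s^{2}\right)} \, ds = - \frac{3 \pi}{4 a}.$$

Differentiating under the integral sign with respect to $a$,
$$\frac{dJ}{da} = \int_{0}^{\infty} \frac{3 a}{\left(a^{2} + s^{2}\right)^{2}} \, ds = \frac{3 \pi}{4 a^{2}},$$
so $\int_{0}^{\infty} - \frac{3}{2 \left(a^{2} + s^{2}\right)^{2}} \, ds = - \frac{3 \pi}{8 a^{3}}$.

Setting $a = \frac{5}{6}$:
$$I = - \frac{81 \pi}{125}.$$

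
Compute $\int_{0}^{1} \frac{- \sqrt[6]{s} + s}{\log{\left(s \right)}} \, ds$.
$\log{\left(\frac{12}{7} \right)}$

Consider the one-parameter family: let $I(a) = \int_{0}^{1} \frac{- \sqrt[6]{s} + s^{a}}{\log{\left(s \right)}} \, ds$.

Since $\dfrac{\partial}{\partial a}\,s^{a} = s^{a} \ln s$, the $\ln s$ in the denominator cancels and
$$\frac{dI}{da} = \int_{0}^{1} s^{a} \, ds = \left[\frac{s^{a+1}}{a+1}\right]_0^1 = \frac{1}{a + 1}.$$

Integrating with respect to $a$ gives $I(a) = \log{\left(\frac{6 a}{7} + \frac{6}{7} \right)} + C$.

At $a = \frac{1}{6}$ the integrand is identically $0$, so $I(\frac{1}{6}) = 0$. The closed form gives $0$, hence $C = 0$.

Setting $a = 1$:
$$I = \log{\left(\frac{12}{7} \right)}.$$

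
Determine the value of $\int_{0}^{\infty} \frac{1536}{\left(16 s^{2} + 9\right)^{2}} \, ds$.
$\frac{32 \pi}{9}$

Recall the elementary integral
$$J(a) = \int_{0}^{\infty} \frac{6}{a^{2} + s^{2}} \, ds = \frac{3 \pi}{a}.$$

Differentiating under the integral sign with respect to $a$,
$$\frac{dJ}{da} = \int_{0}^{\infty} - \frac{12 a}{\left(a^{2} + s^{2}\right)^{2}} \, ds = - \frac{3 \pi}{a^{2}},$$
so $\int_{0}^{\infty} \frac{6}{\left(a^{2} + s^{2}\right)^{2}} \, ds = \frac{3 \pi}{2 a^{3}}$.

Setting $a = \frac{3}{4}$:
$$I = \frac{32 \pi}{9}.$$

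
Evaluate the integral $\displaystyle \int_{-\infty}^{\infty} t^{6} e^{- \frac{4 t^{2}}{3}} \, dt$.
$\frac{405 \sqrt{3} \sqrt{\pi}}{1024}$

Begin with the known integral
$$J(a) = \int_{-\infty}^{\infty} e^{- a t^{2}} \, dt = \frac{\sqrt{\pi}}{\sqrt{a}}.$$

Differentiating under the integral sign brings down a factor of $(-t^2)$:
$$\frac{dJ}{da} = \int_{-\infty}^{\infty} - t^{2} e^{- a t^{2}} \, dt = - \frac{\sqrt{\pi}}{2 a^{\frac{3}{2}}}.$$

Repeating $3$ times in total — each differentiation brings down another $(-t^2)$ — gives
$$\frac{d^{3}J}{da^{3}} = \int_{-\infty}^{\infty} - t^{6} e^{- a t^{2}} \, dt = - \frac{15 \sqrt{\pi}}{8 a^{\frac{7}{2}}},$$
and the integrand here is $(-1)^{3}$ times the target integrand, so $I = (-1)^{3}\,\frac{d^{3}J}{da^{3}} = \frac{15 \sqrt{\pi}}{8 a^{\frac{7}{2}}}$.

Setting $a = \frac{4}{3}$:
$$I = \frac{405 \sqrt{3} \sqrt{\pi}}{1024}.$$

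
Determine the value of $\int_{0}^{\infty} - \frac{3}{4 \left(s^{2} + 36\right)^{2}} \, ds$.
$- \frac{\pi}{1152}$

Recall the elementary integral
$$J(a) = \int_{0}^{\infty} - \frac{3}{4 \left(a^{2} + s^{2}\right)} \, ds = - \frac{3 \pi}{8 a}.$$

Differentiating under the integral sign with respect to $a$,
$$\frac{dJ}{da} = \int_{0}^{\infty} \frac{3 a}{2 \left(a^{2} + s^{2}\right)^{2}} \, ds = \frac{3 \pi}{8 a^{2}},$$
so $\int_{0}^{\infty} - \frac{3}{4 \left(a^{2} + s^{2}\right)^{2}} \, ds = - \frac{3 \pi}{16 a^{3}}$.

Setting $a = 6$:
$$I = - \frac{\pi}{1152}.$$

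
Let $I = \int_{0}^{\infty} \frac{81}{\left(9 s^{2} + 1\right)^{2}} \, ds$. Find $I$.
$\frac{27 \pi}{4}$

Start from the standard arctangent integral
$$J(a) = \int_{0}^{\infty} \frac{1}{a^{2} + s^{2}} \, ds = \frac{\pi}{2 a}.$$

Differentiating under the integral sign with respect to $a$,
$$\frac{dJ}{da} = \int_{0}^{\infty} - \frac{2 a}{\left(a^{2} + s^{2}\right)^{2}} \, ds = - \frac{\pi}{2 a^{2}},$$
so $\int_{0}^{\infty} \frac{1}{\left(a^{2} + s^{2}\right)^{2}} \, ds = \frac{\pi}{4 a^{3}}$.

Setting $a = \frac{1}{3}$:
$$I = \frac{27 \pi}{4}.$$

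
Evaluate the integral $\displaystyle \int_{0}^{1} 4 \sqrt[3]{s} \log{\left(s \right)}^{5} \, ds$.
$- \frac{10935}{128}$

Consider the simpler parametrised integral
$$J(a) = \int_{0}^{1} 4 s^{a} \, ds = \frac{4}{a + 1}.$$

Differentiating under the integral sign brings down a factor of $\ln s$:
$$\frac{dJ}{da} = \int_{0}^{1} 4 s^{a} \log{\left(s \right)} \, ds = - \frac{4}{\left(a + 1\right)^{2}}.$$

Repeating $5$ times in total — each differentiation brings down another $\ln s$ — gives
$$\frac{d^{5}J}{da^{5}} = \int_{0}^{1} 4 s^{a} \log{\left(s \right)}^{5} \, ds = - \frac{480}{\left(a + 1\right)^{6}},$$
and the integrand here is exactly the target integrand, so $I = - \frac{480}{\left(a + 1\right)^{6}}$.

Setting $a = \frac{1}{3}$:
$$I = - \frac{10935}{128}.$$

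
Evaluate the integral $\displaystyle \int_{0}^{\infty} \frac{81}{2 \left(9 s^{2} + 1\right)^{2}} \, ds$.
$\frac{27 \pi}{8}$

Start from the standard arctangent integral
$$J(a) = \int_{0}^{\infty} \frac{1}{2 \left(a^{2} + s^{2}\right)} \, ds = \frac{\pi}{4 a}.$$

Differentiating under the integral sign with respect to $a$,
$$\frac{dJ}{da} = \int_{0}^{\infty} - \frac{a}{\left(a^{2} + s^{2}\right)^{2}} \, ds = - \frac{\pi}{4 a^{2}},$$
so $\int_{0}^{\infty} \frac{1}{2 \left(a^{2} + s^{2}\right)^{2}} \, ds = \frac{\pi}{8 a^{3}}$.

Setting $a = \frac{1}{3}$:
$$I = \frac{27 \pi}{8}.$$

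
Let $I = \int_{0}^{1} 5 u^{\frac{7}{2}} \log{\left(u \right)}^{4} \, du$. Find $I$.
$\frac{1280}{19683}$

Begin with the known integral
$$J(a) = \int_{0}^{1} 5 u^{a} \, du = \frac{5}{a + 1}.$$

Differentiating under the integral sign brings down a factor of $\ln u$:
$$\frac{dJ}{da} = \int_{0}^{1} 5 u^{a} \log{\left(u \right)} \, du = - \frac{5}{\left(a + 1\right)^{2}}.$$

Repeating $4$ times in total — each differentiation brings down another $\ln u$ — gives
$$\frac{d^{4}J}{da^{4}} = \int_{0}^{1} 5 u^{a} \log{\left(u \right)}^{4} \, du = \frac{120}{\left(a + 1\right)^{5}},$$
and the integrand here is exactly the target integrand, so $I = \frac{120}{\left(a + 1\right)^{5}}$.

Setting $a = \frac{7}{2}$:
$$I = \frac{1280}{19683}.$$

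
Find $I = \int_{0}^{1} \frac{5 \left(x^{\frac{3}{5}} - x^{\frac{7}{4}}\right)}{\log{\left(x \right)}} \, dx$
$- \log{\left(\frac{503284375}{33554432} \right)}$

Replace the exponent $\frac{7}{4}$ by a parameter $a$: let $I(a) = \int_{0}^{1} \frac{5 \left(x^{\frac{3}{5}} - x^{a}\right)}{\log{\left(x \right)}} \, dx$.

Since $\dfrac{\partial}{\partial a}\,x^{a} = x^{a} \ln x$, the $\ln x$ in the denominator cancels and
$$\frac{dI}{da} = \int_{0}^{1} -5 x^{a} \, dx = -5 \left[\frac{x^{a+1}}{a+1}\right]_0^1 = - \frac{5}{a + 1}.$$

Integrating with respect to $a$ gives $I(a) = - \log{\left(\frac{3125 \left(a + 1\right)^{5}}{32768} \right)} + C$.

At $a = \frac{3}{5}$ the integrand is identically $0$, so $I(\frac{3}{5}) = 0$. The closed form gives $0$, hence $C = 0$.

Setting $a = \frac{7}{4}$:
$$I = - \log{\left(\frac{503284375}{33554432} \right)}.$$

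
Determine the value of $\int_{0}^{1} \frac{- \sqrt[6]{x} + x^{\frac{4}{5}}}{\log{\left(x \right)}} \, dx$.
$- \log{\left(35 \right)} + \log{\left(54 \right)}$

Replace the exponent $\frac{1}{6}$ by a parameter $a$: let $I(a) = \int_{0}^{1} \frac{x^{\frac{4}{5}} - x^{a}}{\log{\left(x \right)}} \, dx$.

Since $\dfrac{\partial}{\partial a}\,x^{a} = x^{a} \ln x$, the $\ln x$ in the denominator cancels and
$$\frac{dI}{da} = \int_{0}^{1} -1 x^{a} \, dx = -1 \left[\frac{x^{a+1}}{a+1}\right]_0^1 = - \frac{1}{a + 1}.$$

Integrating with respect to $a$ gives $I(a) = - \log{\left(\frac{5 a}{9} + \frac{5}{9} \right)} + C$.

At $a = \frac{4}{5}$ the integrand is identically $0$, so $I(\frac{4}{5}) = 0$. The closed form gives $0$, hence $C = 0$.

Setting $a = \frac{1}{6}$:
$$I = - \log{\left(35 \right)} + \log{\left(54 \right)}.$$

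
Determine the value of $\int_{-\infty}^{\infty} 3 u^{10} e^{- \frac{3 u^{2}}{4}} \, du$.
$\frac{2240 \sqrt{3} \sqrt{\pi}}{9}$

Begin with the known integral
$$J(a) = \int_{-\infty}^{\infty} 3 e^{- a u^{2}} \, du = \frac{3 \sqrt{\pi}}{\sqrt{a}}.$$

Differentiating under the integral sign brings down a factor of $(-u^2)$:
$$\frac{dJ}{da} = \int_{-\infty}^{\infty} - 3 u^{2} e^{- a u^{2}} \, du = - \frac{3 \sqrt{\pi}}{2 a^{\frac{3}{2}}}.$$

Repeating $5$ times in total — each differentiation brings down another $(-u^2)$ — gives
$$\frac{d^{5}J}{da^{5}} = \int_{-\infty}^{\infty} - 3 u^{10} e^{- a u^{2}} \, du = - \frac{2835 \sqrt{\pi}}{32 a^{\frac{11}{2}}},$$
and the integrand here is $(-1)^{5}$ times the target integrand, so $I = (-1)^{5}\,\frac{d^{5}J}{da^{5}} = \frac{2835 \sqrt{\pi}}{32 a^{\frac{11}{2}}}$.

Setting $a = \frac{3}{4}$:
$$I = \frac{2240 \sqrt{3} \sqrt{\pi}}{9}.$$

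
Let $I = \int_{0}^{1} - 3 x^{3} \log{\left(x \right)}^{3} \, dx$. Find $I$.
$\frac{9}{128}$

Consider the simpler parametrised integral
$$J(a) = \int_{0}^{1} - 3 x^{a} \, dx = - \frac{3}{a + 1}.$$

Differentiating under the integral sign brings down a factor of $\ln x$:
$$\frac{dJ}{da} = \int_{0}^{1} - 3 x^{a} \log{\left(x \right)} \, dx = \frac{3}{\left(a + 1\right)^{2}}.$$

Repeating $3$ times in total — each differentiation brings down another $\ln x$ — gives
$$\frac{d^{3}J}{da^{3}} = \int_{0}^{1} - 3 x^{a} \log{\left(x \right)}^{3} \, dx = \frac{18}{\left(a + 1\right)^{4}},$$
and the integrand here is exactly the target integrand, so $I = \frac{18}{\left(a + 1\right)^{4}}$.

Setting $a = 3$:
$$I = \frac{9}{128}.$$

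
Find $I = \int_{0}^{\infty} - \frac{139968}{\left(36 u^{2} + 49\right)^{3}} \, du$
$- \frac{4374 \pi}{16807}$

Recall the elementary integral
$$J(a) = \int_{0}^{\infty} - \frac{3}{a^{2} + u^{2}} \, du = - \frac{3 \pi}{2 a}.$$

Differentiating under the integral sign with respect to $a$,
$$\frac{dJ}{da} = \int_{0}^{\infty} \frac{6 a}{\left(a^{2} + u^{2}\right)^{2}} \, du = \frac{3 \pi}{2 a^{2}},$$
so $\int_{0}^{\infty} - \frac{3}{\left(a^{2} + u^{2}\right)^{2}} \, du = - \frac{3 \pi}{4 a^{3}}$.

Repeating — each differentiation of $1/(u^2+a^2)^j$ produces $-2ja/(u^2+a^2)^{j+1}$ — and dividing through by $-2ja$ at each step yields, after $2$ differentiations in total,
$$\int_{0}^{\infty} - \frac{3}{\left(a^{2} + u^{2}\right)^{3}} \, du = - \frac{9 \pi}{16 a^{5}}.$$

Setting $a = \frac{7}{6}$:
$$I = - \frac{4374 \pi}{16807}.$$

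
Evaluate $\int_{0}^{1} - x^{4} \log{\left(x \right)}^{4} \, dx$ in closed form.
$- \frac{24}{3125}$

Consider the simpler parametrised integral
$$J(a) = \int_{0}^{1} - x^{a} \, dx = - \frac{1}{a + 1}.$$

Differentiating under the integral sign brings down a factor of $\ln x$:
$$\frac{dJ}{da} = \int_{0}^{1} - x^{a} \log{\left(x \right)} \, dx = \frac{1}{\left(a + 1\right)^{2}}.$$

Repeating $4$ times in total — each differentiation brings down another $\ln x$ — gives
$$\frac{d^{4}J}{da^{4}} = \int_{0}^{1} - x^{a} \log{\left(x \right)}^{4} \, dx = - \frac{24}{\left(a + 1\right)^{5}},$$
and the integrand here is exactly the target integrand, so $I = - \frac{24}{\left(a + 1\right)^{5}}$.

Setting $a = 4$:
$$I = - \frac{24}{3125}.$$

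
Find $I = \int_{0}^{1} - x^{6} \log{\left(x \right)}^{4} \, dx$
$- \frac{24}{16807}$

Begin with the known integral
$$J(a) = \int_{0}^{1} - x^{a} \, dx = - \frac{1}{a + 1}.$$

Differentiating under the integral sign brings down a factor of $\ln x$:
$$\frac{dJ}{da} = \int_{0}^{1} - x^{a} \log{\left(x \right)} \, dx = \frac{1}{\left(a + 1\right)^{2}}.$$

Repeating $4$ times in total — each differentiation brings down another $\ln x$ — gives
$$\frac{d^{4}J}{da^{4}} = \int_{0}^{1} - x^{a} \log{\left(x \right)}^{4} \, dx = - \frac{24}{\left(a + 1\right)^{5}},$$
and the integrand here is exactly the target integrand, so $I = - \frac{24}{\left(a + 1\right)^{5}}$.

Setting $a = 6$:
$$I = - \frac{24}{16807}.$$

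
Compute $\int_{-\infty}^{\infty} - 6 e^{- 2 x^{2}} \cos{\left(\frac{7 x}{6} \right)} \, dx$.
$- \frac{3 \sqrt{2} \sqrt{\pi}}{e^{\frac{49}{288}}}$

Let $b$ denote the cosine frequency and define $I(b) = \int_{-\infty}^{\infty} - 6 e^{- 2 x^{2}} \cos{\left(b x \right)} \, dx$.

Differentiating under the integral sign,
$$I'(b) = \int_{-\infty}^{\infty} 6 x e^{- 2 x^{2}} \sin{\left(b x \right)} \, dx.$$

Integrate $\int_{-\infty}^{\infty} x \sin(b x)\, e^{- 2 x^{2}}\, dx$ by parts with $u = \sin(b x)$ and $dv = x\, e^{- 2 x^{2}}\, dx$, giving $v = - \frac{e^{- 2 x^{2}}}{4}$. The boundary term vanishes and
$$\int_{-\infty}^{\infty} x \sin(b x)\, e^{- 2 x^{2}}\, dx = \frac{b}{4} \int_{-\infty}^{\infty} \cos(b x)\, e^{- 2 x^{2}}\, dx,$$
so $I'(b) = - \frac{b}{4}\, I(b)$.

This is a separable first-order ODE; solving with the initial condition $I(0) = \int_{-\infty}^{\infty} - 6 e^{- 2 x^{2}}\,dx = - 3 \sqrt{2} \sqrt{\pi}$ gives
$$I(b) = - 3 \sqrt{2} \sqrt{\pi} e^{- \frac{b^{2}}{8}}.$$

Setting $b = \frac{7}{6}$:
$$I = - \frac{3 \sqrt{2} \sqrt{\pi}}{e^{\frac{49}{288}}}.$$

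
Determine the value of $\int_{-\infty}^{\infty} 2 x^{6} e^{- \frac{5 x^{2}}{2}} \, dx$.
$\frac{6 \sqrt{10} \sqrt{\pi}}{125}$

Consider the simpler parametrised integral
$$J(a) = \int_{-\infty}^{\infty} 2 e^{- a x^{2}} \, dx = \frac{2 \sqrt{\pi}}{\sqrt{a}}.$$

Differentiating under the integral sign brings down a factor of $(-x^2)$:
$$\frac{dJ}{da} = \int_{-\infty}^{\infty} - 2 x^{2} e^{- a x^{2}} \, dx = - \frac{\sqrt{\pi}}{a^{\frac{3}{2}}}.$$

Repeating $3$ times in total — each differentiation brings down another $(-x^2)$ — gives
$$\frac{d^{3}J}{da^{3}} = \int_{-\infty}^{\infty} - 2 x^{6} e^{- a x^{2}} \, dx = - \frac{15 \sqrt{\pi}}{4 a^{\frac{7}{2}}},$$
and the integrand here is $(-1)^{3}$ times the target integrand, so $I = (-1)^{3}\,\frac{d^{3}J}{da^{3}} = \frac{15 \sqrt{\pi}}{4 a^{\frac{7}{2}}}$.

Setting $a = \frac{5}{2}$:
$$I = \frac{6 \sqrt{10} \sqrt{\pi}}{125}.$$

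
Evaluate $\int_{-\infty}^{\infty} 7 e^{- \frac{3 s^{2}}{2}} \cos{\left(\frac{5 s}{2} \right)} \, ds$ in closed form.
$\frac{7 \sqrt{6} \sqrt{\pi}}{3 e^{\frac{25}{24}}}$

Define $I(b) = \int_{-\infty}^{\infty} 7 e^{- \frac{3 s^{2}}{2}} \cos{\left(b s \right)} \, ds$.

Differentiating under the integral sign,
$$I'(b) = \int_{-\infty}^{\infty} - 7 s e^{- \frac{3 s^{2}}{2}} \sin{\left(b s \right)} \, ds.$$

Integrate $\int_{-\infty}^{\infty} s \sin(b s)\, e^{- \frac{3 s^{2}}{2}}\, ds$ by parts with $u = \sin(b s)$ and $dv = s\, e^{- \frac{3 s^{2}}{2}}\, ds$, giving $v = - \frac{e^{- \frac{3 s^{2}}{2}}}{3}$. The boundary term vanishes and
$$\int_{-\infty}^{\infty} s \sin(b s)\, e^{- \frac{3 s^{2}}{2}}\, ds = \frac{b}{3} \int_{-\infty}^{\infty} \cos(b s)\, e^{- \frac{3 s^{2}}{2}}\, ds,$$
so $I'(b) = - \frac{b}{3}\, I(b)$.

This is a separable first-order ODE; solving with the initial condition $I(0) = \int_{-\infty}^{\infty} 7 e^{- \frac{3 s^{2}}{2}}\,ds = \frac{7 \sqrt{6} \sqrt{\pi}}{3}$ gives
$$I(b) = \frac{7 \sqrt{6} \sqrt{\pi} e^{- \frac{b^{2}}{6}}}{3}.$$

Setting $b = \frac{5}{2}$:
$$I = \frac{7 \sqrt{6} \sqrt{\pi}}{3 e^{\frac{25}{24}}}.$$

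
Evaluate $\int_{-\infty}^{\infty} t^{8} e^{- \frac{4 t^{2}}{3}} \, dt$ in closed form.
$\frac{8505 \sqrt{3} \sqrt{\pi}}{8192}$

Start from the elementary integral
$$J(a) = \int_{-\infty}^{\infty} e^{- a t^{2}} \, dt = \frac{\sqrt{\pi}}{\sqrt{a}}.$$

Differentiating under the integral sign brings down a factor of $(-t^2)$:
$$\frac{dJ}{da} = \int_{-\infty}^{\infty} - t^{2} e^{- a t^{2}} \, dt = - \frac{\sqrt{\pi}}{2 a^{\frac{3}{2}}}.$$

Repeating $4$ times in total — each differentiation brings down another $(-t^2)$ — gives
$$\frac{d^{4}J}{da^{4}} = \int_{-\infty}^{\infty} t^{8} e^{- a t^{2}} \, dt = \frac{105 \sqrt{\pi}}{16 a^{\frac{9}{2}}},$$
and the integrand here is exactly the target integrand, so $I = \frac{105 \sqrt{\pi}}{16 a^{\frac{9}{2}}}$.

Setting $a = \frac{4}{3}$:
$$I = \frac{8505 \sqrt{3} \sqrt{\pi}}{8192}.$$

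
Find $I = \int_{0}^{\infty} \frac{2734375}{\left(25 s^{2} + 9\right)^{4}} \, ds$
$\frac{2734375 \pi}{69984}$

Recall the elementary integral
$$J(a) = \int_{0}^{\infty} \frac{7}{a^{2} + s^{2}} \, ds = \frac{7 \pi}{2 a}.$$

Differentiating under the integral sign with respect to $a$,
$$\frac{dJ}{da} = \int_{0}^{\infty} - \frac{14 a}{\left(a^{2} + s^{2}\right)^{2}} \, ds = - \frac{7 \pi}{2 a^{2}},$$
so $\int_{0}^{\infty} \frac{7}{\left(a^{2} + s^{2}\right)^{2}} \, ds = \frac{7 \pi}{4 a^{3}}$.

Repeating — each differentiation of $1/(s^2+a^2)^j$ produces $-2ja/(s^2+a^2)^{j+1}$ — and dividing through by $-2ja$ at each step yields, after $3$ differentiations in total,
$$\int_{0}^{\infty} \frac{7}{\left(a^{2} + s^{2}\right)^{4}} \, ds = \frac{35 \pi}{32 a^{7}}.$$

Setting $a = \frac{3}{5}$:
$$I = \frac{2734375 \pi}{69984}.$$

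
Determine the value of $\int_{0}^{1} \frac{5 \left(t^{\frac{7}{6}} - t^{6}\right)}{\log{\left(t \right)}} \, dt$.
$- \log{\left(\frac{130691232}{371293} \right)}$

Introduce a parameter $a$ in the exponent: let $I(a) = \int_{0}^{1} \frac{5 \left(t^{\frac{7}{6}} - t^{a}\right)}{\log{\left(t \right)}} \, dt$.

Since $\dfrac{\partial}{\partial a}\,t^{a} = t^{a} \ln t$, the $\ln t$ in the denominator cancels and
$$\frac{dI}{da} = \int_{0}^{1} -5 t^{a} \, dt = -5 \left[\frac{t^{a+1}}{a+1}\right]_0^1 = - \frac{5}{a + 1}.$$

Integrating with respect to $a$ gives $I(a) = - \log{\left(\frac{7776 \left(a + 1\right)^{5}}{371293} \right)} + C$.

At $a = \frac{7}{6}$ the integrand is identically $0$, so $I(\frac{7}{6}) = 0$. The closed form gives $0$, hence $C = 0$.

Setting $a = 6$:
$$I = - \log{\left(\frac{130691232}{371293} \right)}.$$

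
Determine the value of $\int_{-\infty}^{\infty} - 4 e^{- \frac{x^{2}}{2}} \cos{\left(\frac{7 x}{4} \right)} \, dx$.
$- \frac{4 \sqrt{2} \sqrt{\pi}}{e^{\frac{49}{32}}}$

Treat the cosine frequency as a parameter and define $I(b) = \int_{-\infty}^{\infty} - 4 e^{- \frac{x^{2}}{2}} \cos{\left(b x \right)} \, dx$.

Differentiating under the integral sign,
$$I'(b) = \int_{-\infty}^{\infty} 4 x e^{- \frac{x^{2}}{2}} \sin{\left(b x \right)} \, dx.$$

Integrate $\int_{-\infty}^{\infty} x \sin(b x)\, e^{- \frac{x^{2}}{2}}\, dx$ by parts with $u = \sin(b x)$ and $dv = x\, e^{- \frac{x^{2}}{2}}\, dx$, giving $v = - e^{- \frac{x^{2}}{2}}$. The boundary term vanishes and
$$\int_{-\infty}^{\infty} x \sin(b x)\, e^{- \frac{x^{2}}{2}}\, dx = b \int_{-\infty}^{\infty} \cos(b x)\, e^{- \frac{x^{2}}{2}}\, dx,$$
so $I'(b) = - b\, I(b)$.

This is a separable first-order ODE; solving with the initial condition $I(0) = \int_{-\infty}^{\infty} - 4 e^{- \frac{x^{2}}{2}}\,dx = - 4 \sqrt{2} \sqrt{\pi}$ gives
$$I(b) = - 4 \sqrt{2} \sqrt{\pi} e^{- \frac{b^{2}}{2}}.$$

Setting $b = \frac{7}{4}$:
$$I = - \frac{4 \sqrt{2} \sqrt{\pi}}{e^{\frac{49}{32}}}.$$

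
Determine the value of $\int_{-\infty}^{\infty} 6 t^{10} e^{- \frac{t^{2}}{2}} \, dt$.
$5670 \sqrt{2} \sqrt{\pi}$

Begin with the known integral
$$J(a) = \int_{-\infty}^{\infty} 6 e^{- a t^{2}} \, dt = \frac{6 \sqrt{\pi}}{\sqrt{a}}.$$

Differentiating under the integral sign brings down a factor of $(-t^2)$:
$$\frac{dJ}{da} = \int_{-\infty}^{\infty} - 6 t^{2} e^{- a t^{2}} \, dt = - \frac{3 \sqrt{\pi}}{a^{\frac{3}{2}}}.$$

Repeating $5$ times in total — each differentiation brings down another $(-t^2)$ — gives
$$\frac{d^{5}J}{da^{5}} = \int_{-\infty}^{\infty} - 6 t^{10} e^{- a t^{2}} \, dt = - \frac{2835 \sqrt{\pi}}{16 a^{\frac{11}{2}}},$$
and the integrand here is $(-1)^{5}$ times the target integrand, so $I = (-1)^{5}\,\frac{d^{5}J}{da^{5}} = \frac{2835 \sqrt{\pi}}{16 a^{\frac{11}{2}}}$.

Setting $a = \frac{1}{2}$:
$$I = 5670 \sqrt{2} \sqrt{\pi}.$$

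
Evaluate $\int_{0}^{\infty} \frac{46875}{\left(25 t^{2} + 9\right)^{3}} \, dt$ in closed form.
$\frac{3125 \pi}{432}$

Begin with the known result
$$J(a) = \int_{0}^{\infty} \frac{3}{a^{2} + t^{2}} \, dt = \frac{3 \pi}{2 a}.$$

Differentiating under the integral sign with respect to $a$,
$$\frac{dJ}{da} = \int_{0}^{\infty} - \frac{6 a}{\left(a^{2} + t^{2}\right)^{2}} \, dt = - \frac{3 \pi}{2 a^{2}},$$
so $\int_{0}^{\infty} \frac{3}{\left(a^{2} + t^{2}\right)^{2}} \, dt = \frac{3 \pi}{4 a^{3}}$.

Repeating — each differentiation of $1/(t^2+a^2)^j$ produces $-2ja/(t^2+a^2)^{j+1}$ — and dividing through by $-2ja$ at each step yields, after $2$ differentiations in total,
$$\int_{0}^{\infty} \frac{3}{\left(a^{2} + t^{2}\right)^{3}} \, dt = \frac{9 \pi}{16 a^{5}}.$$

Setting $a = \frac{3}{5}$:
$$I = \frac{3125 \pi}{432}.$$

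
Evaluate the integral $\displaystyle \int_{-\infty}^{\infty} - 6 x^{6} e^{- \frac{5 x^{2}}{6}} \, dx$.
$- \frac{486 \sqrt{30} \sqrt{\pi}}{125}$

Begin with the known integral
$$J(a) = \int_{-\infty}^{\infty} - 6 e^{- a x^{2}} \, dx = - \frac{6 \sqrt{\pi}}{\sqrt{a}}.$$

Differentiating under the integral sign brings down a factor of $(-x^2)$:
$$\frac{dJ}{da} = \int_{-\infty}^{\infty} 6 x^{2} e^{- a x^{2}} \, dx = \frac{3 \sqrt{\pi}}{a^{\frac{3}{2}}}.$$

Repeating $3$ times in total — each differentiation brings down another $(-x^2)$ — gives
$$\frac{d^{3}J}{da^{3}} = \int_{-\infty}^{\infty} 6 x^{6} e^{- a x^{2}} \, dx = \frac{45 \sqrt{\pi}}{4 a^{\frac{7}{2}}},$$
and the integrand here is $(-1)^{3}$ times the target integrand, so $I = (-1)^{3}\,\frac{d^{3}J}{da^{3}} = - \frac{45 \sqrt{\pi}}{4 a^{\frac{7}{2}}}$.

Setting $a = \frac{5}{6}$:
$$I = - \frac{486 \sqrt{30} \sqrt{\pi}}{125}.$$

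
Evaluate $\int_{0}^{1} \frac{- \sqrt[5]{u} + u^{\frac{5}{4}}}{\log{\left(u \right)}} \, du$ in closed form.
$- \log{\left(\frac{8}{15} \right)}$

Introduce a parameter $a$ in the exponent: let $I(a) = \int_{0}^{1} \frac{u^{\frac{5}{4}} - u^{a}}{\log{\left(u \right)}} \, du$.

Since $\dfrac{\partial}{\partial a}\,u^{a} = u^{a} \ln u$, the $\ln u$ in the denominator cancels and
$$\frac{dI}{da} = \int_{0}^{1} -1 u^{a} \, du = -1 \left[\frac{u^{a+1}}{a+1}\right]_0^1 = - \frac{1}{a + 1}.$$

Integrating with respect to $a$ gives $I(a) = - \log{\left(\frac{4 a}{9} + \frac{4}{9} \right)} + C$.

At $a = \frac{5}{4}$ the integrand is identically $0$, so $I(\frac{5}{4}) = 0$. The closed form gives $0$, hence $C = 0$.

Setting $a = \frac{1}{5}$:
$$I = - \log{\left(\frac{8}{15} \right)}.$$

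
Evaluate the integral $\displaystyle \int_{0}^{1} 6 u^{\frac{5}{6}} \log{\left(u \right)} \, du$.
$- \frac{216}{121}$

Start from the elementary integral
$$J(a) = \int_{0}^{1} 6 u^{a} \, du = \frac{6}{a + 1}.$$

Differentiating under the integral sign brings down a factor of $\ln u$:
$$\frac{dJ}{da} = \int_{0}^{1} 6 u^{a} \log{\left(u \right)} \, du = - \frac{6}{\left(a + 1\right)^{2}}.$$

The integral on the left is $I$, so $I = - \frac{6}{\left(a + 1\right)^{2}}$.

Setting $a = \frac{5}{6}$:
$$I = - \frac{216}{121}.$$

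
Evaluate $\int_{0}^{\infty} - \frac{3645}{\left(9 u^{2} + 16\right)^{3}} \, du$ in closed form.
$- \frac{3645 \pi}{16384}$

Begin with the known result
$$J(a) = \int_{0}^{\infty} - \frac{5}{a^{2} + u^{2}} \, du = - \frac{5 \pi}{2 a}.$$

Differentiating under the integral sign with respect to $a$,
$$\frac{dJ}{da} = \int_{0}^{\infty} \frac{10 a}{\left(a^{2} + u^{2}\right)^{2}} \, du = \frac{5 \pi}{2 a^{2}},$$
so $\int_{0}^{\infty} - \frac{5}{\left(a^{2} + u^{2}\right)^{2}} \, du = - \frac{5 \pi}{4 a^{3}}$.

Repeating — each differentiation of $1/(u^2+a^2)^j$ produces $-2ja/(u^2+a^2)^{j+1}$ — and dividing through by $-2ja$ at each step yields, after $2$ differentiations in total,
$$\int_{0}^{\infty} - \frac{5}{\left(a^{2} + u^{2}\right)^{3}} \, du = - \frac{15 \pi}{16 a^{5}}.$$

Setting $a = \frac{4}{3}$:
$$I = - \frac{3645 \pi}{16384}.$$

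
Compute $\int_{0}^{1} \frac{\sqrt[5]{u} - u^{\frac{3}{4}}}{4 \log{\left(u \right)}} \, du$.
$- \frac{\log{\left(35 \right)}}{4} + \frac{\log{\left(24 \right)}}{4}$

Consider the one-parameter family: let $I(a) = \int_{0}^{1} \frac{- u^{\frac{3}{4}} + u^{a}}{4 \log{\left(u \right)}} \, du$.

Since $\dfrac{\partial}{\partial a}\,u^{a} = u^{a} \ln u$, the $\ln u$ in the denominator cancels and
$$\frac{dI}{da} = \int_{0}^{1} \frac{1}{4} u^{a} \, du = \frac{1}{4} \left[\frac{u^{a+1}}{a+1}\right]_0^1 = \frac{1}{4 \left(a + 1\right)}.$$

Integrating with respect to $a$ gives $I(a) = \frac{\log{\left(a + 1 \right)}}{4} - \frac{\log{\left(7 \right)}}{4} + \frac{\log{\left(2 \right)}}{2} + C$.

At $a = \frac{3}{4}$ the integrand is identically $0$, so $I(\frac{3}{4}) = 0$. The closed form gives $0$, hence $C = 0$.

Setting $a = \frac{1}{5}$:
$$I = - \frac{\log{\left(35 \right)}}{4} + \frac{\log{\left(24 \right)}}{4}.$$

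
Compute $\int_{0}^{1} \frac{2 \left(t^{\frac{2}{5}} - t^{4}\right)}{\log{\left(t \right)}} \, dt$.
$- \log{\left(\frac{625}{49} \right)}$

Replace the exponent $4$ by a parameter $a$: let $I(a) = \int_{0}^{1} \frac{2 \left(t^{\frac{2}{5}} - t^{a}\right)}{\log{\left(t \right)}} \, dt$.

Since $\dfrac{\partial}{\partial a}\,t^{a} = t^{a} \ln t$, the $\ln t$ in the denominator cancels and
$$\frac{dI}{da} = \int_{0}^{1} -2 t^{a} \, dt = -2 \left[\frac{t^{a+1}}{a+1}\right]_0^1 = - \frac{2}{a + 1}.$$

Integrating with respect to $a$ gives $I(a) = - \log{\left(\frac{25 \left(a + 1\right)^{2}}{49} \right)} + C$.

At $a = \frac{2}{5}$ the integrand is identically $0$, so $I(\frac{2}{5}) = 0$. The closed form gives $0$, hence $C = 0$.

Setting $a = 4$:
$$I = - \log{\left(\frac{625}{49} \right)}.$$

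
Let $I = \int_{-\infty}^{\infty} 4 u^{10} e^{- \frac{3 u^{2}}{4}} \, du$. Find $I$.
$\frac{8960 \sqrt{3} \sqrt{\pi}}{27}$

Consider the simpler parametrised integral
$$J(a) = \int_{-\infty}^{\infty} 4 e^{- a u^{2}} \, du = \frac{4 \sqrt{\pi}}{\sqrt{a}}.$$

Differentiating under the integral sign brings down a factor of $(-u^2)$:
$$\frac{dJ}{da} = \int_{-\infty}^{\infty} - 4 u^{2} e^{- a u^{2}} \, du = - \frac{2 \sqrt{\pi}}{a^{\frac{3}{2}}}.$$

Repeating $5$ times in total — each differentiation brings down another $(-u^2)$ — gives
$$\frac{d^{5}J}{da^{5}} = \int_{-\infty}^{\infty} - 4 u^{10} e^{- a u^{2}} \, du = - \frac{945 \sqrt{\pi}}{8 a^{\frac{11}{2}}},$$
and the integrand here is $(-1)^{5}$ times the target integrand, so $I = (-1)^{5}\,\frac{d^{5}J}{da^{5}} = \frac{945 \sqrt{\pi}}{8 a^{\frac{11}{2}}}$.

Setting $a = \frac{3}{4}$:
$$I = \frac{8960 \sqrt{3} \sqrt{\pi}}{27}.$$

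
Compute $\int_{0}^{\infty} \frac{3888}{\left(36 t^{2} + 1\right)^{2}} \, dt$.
$162 \pi$

Recall the elementary integral
$$J(a) = \int_{0}^{\infty} \frac{3}{a^{2} + t^{2}} \, dt = \frac{3 \pi}{2 a}.$$

Differentiating under the integral sign with respect to $a$,
$$\frac{dJ}{da} = \int_{0}^{\infty} - \frac{6 a}{\left(a^{2} + t^{2}\right)^{2}} \, dt = - \frac{3 \pi}{2 a^{2}},$$
so $\int_{0}^{\infty} \frac{3}{\left(a^{2} + t^{2}\right)^{2}} \, dt = \frac{3 \pi}{4 a^{3}}$.

Setting $a = \frac{1}{6}$:
$$I = 162 \pi.$$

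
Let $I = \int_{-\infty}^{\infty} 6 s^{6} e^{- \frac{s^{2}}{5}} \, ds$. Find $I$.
$\frac{5625 \sqrt{5} \sqrt{\pi}}{4}$

Begin with the known integral
$$J(a) = \int_{-\infty}^{\infty} 6 e^{- a s^{2}} \, ds = \frac{6 \sqrt{\pi}}{\sqrt{a}}.$$

Differentiating under the integral sign brings down a factor of $(-s^2)$:
$$\frac{dJ}{da} = \int_{-\infty}^{\infty} - 6 s^{2} e^{- a s^{2}} \, ds = - \frac{3 \sqrt{\pi}}{a^{\frac{3}{2}}}.$$

Repeating $3$ times in total — each differentiation brings down another $(-s^2)$ — gives
$$\frac{d^{3}J}{da^{3}} = \int_{-\infty}^{\infty} - 6 s^{6} e^{- a s^{2}} \, ds = - \frac{45 \sqrt{\pi}}{4 a^{\frac{7}{2}}},$$
and the integrand here is $(-1)^{3}$ times the target integrand, so $I = (-1)^{3}\,\frac{d^{3}J}{da^{3}} = \frac{45 \sqrt{\pi}}{4 a^{\frac{7}{2}}}$.

Setting $a = \frac{1}{5}$:
$$I = \frac{5625 \sqrt{5} \sqrt{\pi}}{4}.$$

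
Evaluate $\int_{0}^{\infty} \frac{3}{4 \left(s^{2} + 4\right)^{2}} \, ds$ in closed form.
$\frac{3 \pi}{128}$

Start from the standard arctangent integral
$$J(a) = \int_{0}^{\infty} \frac{3}{4 \left(a^{2} + s^{2}\right)} \, ds = \frac{3 \pi}{8 a}.$$

Differentiating under the integral sign with respect to $a$,
$$\frac{dJ}{da} = \int_{0}^{\infty} - \frac{3 a}{2 \left(a^{2} + s^{2}\right)^{2}} \, ds = - \frac{3 \pi}{8 a^{2}},$$
so $\int_{0}^{\infty} \frac{3}{4 \left(a^{2} + s^{2}\right)^{2}} \, ds = \frac{3 \pi}{16 a^{3}}$.

Setting $a = 2$:
$$I = \frac{3 \pi}{128}.$$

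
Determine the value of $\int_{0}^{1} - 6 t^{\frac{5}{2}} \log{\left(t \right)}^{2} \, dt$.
$- \frac{96}{343}$

Start from the elementary integral
$$J(a) = \int_{0}^{1} - 6 t^{a} \, dt = - \frac{6}{a + 1}.$$

Differentiating under the integral sign brings down a factor of $\ln t$:
$$\frac{dJ}{da} = \int_{0}^{1} - 6 t^{a} \log{\left(t \right)} \, dt = \frac{6}{\left(a + 1\right)^{2}}.$$

Repeating twice in total — each differentiation brings down another $\ln t$ — gives
$$\frac{d^{2}J}{da^{2}} = \int_{0}^{1} - 6 t^{a} \log{\left(t \right)}^{2} \, dt = - \frac{12}{\left(a + 1\right)^{3}},$$
and the integrand here is exactly the target integrand, so $I = - \frac{12}{\left(a + 1\right)^{3}}$.

Setting $a = \frac{5}{2}$:
$$I = - \frac{96}{343}.$$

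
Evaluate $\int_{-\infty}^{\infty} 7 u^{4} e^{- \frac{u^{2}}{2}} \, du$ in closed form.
$21 \sqrt{2} \sqrt{\pi}$

Consider the simpler parametrised integral
$$J(a) = \int_{-\infty}^{\infty} 7 e^{- a u^{2}} \, du = \frac{7 \sqrt{\pi}}{\sqrt{a}}.$$

Differentiating under the integral sign brings down a factor of $(-u^2)$:
$$\frac{dJ}{da} = \int_{-\infty}^{\infty} - 7 u^{2} e^{- a u^{2}} \, du = - \frac{7 \sqrt{\pi}}{2 a^{\frac{3}{2}}}.$$

Repeating twice in total — each differentiation brings down another $(-u^2)$ — gives
$$\frac{d^{2}J}{da^{2}} = \int_{-\infty}^{\infty} 7 u^{4} e^{- a u^{2}} \, du = \frac{21 \sqrt{\pi}}{4 a^{\frac{5}{2}}},$$
and the integrand here is exactly the target integrand, so $I = \frac{21 \sqrt{\pi}}{4 a^{\frac{5}{2}}}$.

Setting $a = \frac{1}{2}$:
$$I = 21 \sqrt{2} \sqrt{\pi}.$$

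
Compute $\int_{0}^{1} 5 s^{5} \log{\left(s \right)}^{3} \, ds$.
$- \frac{5}{216}$

Start from the elementary integral
$$J(a) = \int_{0}^{1} 5 s^{a} \, ds = \frac{5}{a + 1}.$$

Differentiating under the integral sign brings down a factor of $\ln s$:
$$\frac{dJ}{da} = \int_{0}^{1} 5 s^{a} \log{\left(s \right)} \, ds = - \frac{5}{\left(a + 1\right)^{2}}.$$

Repeating $3$ times in total — each differentiation brings down another $\ln s$ — gives
$$\frac{d^{3}J}{da^{3}} = \int_{0}^{1} 5 s^{a} \log{\left(s \right)}^{3} \, ds = - \frac{30}{\left(a + 1\right)^{4}},$$
and the integrand here is exactly the target integrand, so $I = - \frac{30}{\left(a + 1\right)^{4}}$.

Setting $a = 5$:
$$I = - \frac{5}{216}.$$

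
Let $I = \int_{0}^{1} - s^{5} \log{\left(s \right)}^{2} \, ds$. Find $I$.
$- \frac{1}{108}$

Start from the elementary integral
$$J(a) = \int_{0}^{1} - s^{a} \, ds = - \frac{1}{a + 1}.$$

Differentiating under the integral sign brings down a factor of $\ln s$:
$$\frac{dJ}{da} = \int_{0}^{1} - s^{a} \log{\left(s \right)} \, ds = \frac{1}{\left(a + 1\right)^{2}}.$$

Repeating twice in total — each differentiation brings down another $\ln s$ — gives
$$\frac{d^{2}J}{da^{2}} = \int_{0}^{1} - s^{a} \log{\left(s \right)}^{2} \, ds = - \frac{2}{\left(a + 1\right)^{3}},$$
and the integrand here is exactly the target integrand, so $I = - \frac{2}{\left(a + 1\right)^{3}}$.

Setting $a = 5$:
$$I = - \frac{1}{108}.$$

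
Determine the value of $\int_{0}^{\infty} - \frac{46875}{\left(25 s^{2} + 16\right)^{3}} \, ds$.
$- \frac{28125 \pi}{16384}$

Begin with the known result
$$J(a) = \int_{0}^{\infty} - \frac{3}{a^{2} + s^{2}} \, ds = - \frac{3 \pi}{2 a}.$$

Differentiating under the integral sign with respect to $a$,
$$\frac{dJ}{da} = \int_{0}^{\infty} \frac{6 a}{\left(a^{2} + s^{2}\right)^{2}} \, ds = \frac{3 \pi}{2 a^{2}},$$
so $\int_{0}^{\infty} - \frac{3}{\left(a^{2} + s^{2}\right)^{2}} \, ds = - \frac{3 \pi}{4 a^{3}}$.

Repeating — each differentiation of $1/(s^2+a^2)^j$ produces $-2ja/(s^2+a^2)^{j+1}$ — and dividing through by $-2ja$ at each step yields, after $2$ differentiations in total,
$$\int_{0}^{\infty} - \frac{3}{\left(a^{2} + s^{2}\right)^{3}} \, ds = - \frac{9 \pi}{16 a^{5}}.$$

Setting $a = \frac{4}{5}$:
$$I = - \frac{28125 \pi}{16384}.$$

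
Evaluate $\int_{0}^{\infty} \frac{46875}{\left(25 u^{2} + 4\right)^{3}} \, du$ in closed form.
$\frac{28125 \pi}{512}$

Recall the elementary integral
$$J(a) = \int_{0}^{\infty} \frac{3}{a^{2} + u^{2}} \, du = \frac{3 \pi}{2 a}.$$

Differentiating under the integral sign with respect to $a$,
$$\frac{dJ}{da} = \int_{0}^{\infty} - \frac{6 a}{\left(a^{2} + u^{2}\right)^{2}} \, du = - \frac{3 \pi}{2 a^{2}},$$
so $\int_{0}^{\infty} \frac{3}{\left(a^{2} + u^{2}\right)^{2}} \, du = \frac{3 \pi}{4 a^{3}}$.

Repeating — each differentiation of $1/(u^2+a^2)^j$ produces $-2ja/(u^2+a^2)^{j+1}$ — and dividing through by $-2ja$ at each step yields, after $2$ differentiations in total,
$$\int_{0}^{\infty} \frac{3}{\left(a^{2} + u^{2}\right)^{3}} \, du = \frac{9 \pi}{16 a^{5}}.$$

Setting $a = \frac{2}{5}$:
$$I = \frac{28125 \pi}{512}.$$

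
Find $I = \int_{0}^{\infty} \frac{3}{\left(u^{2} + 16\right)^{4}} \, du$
$\frac{15 \pi}{524288}$

Begin with the known result
$$J(a) = \int_{0}^{\infty} \frac{3}{a^{2} + u^{2}} \, du = \frac{3 \pi}{2 a}.$$

Differentiating under the integral sign with respect to $a$,
$$\frac{dJ}{da} = \int_{0}^{\infty} - \frac{6 a}{\left(a^{2} + u^{2}\right)^{2}} \, du = - \frac{3 \pi}{2 a^{2}},$$
so $\int_{0}^{\infty} \frac{3}{\left(a^{2} + u^{2}\right)^{2}} \, du = \frac{3 \pi}{4 a^{3}}$.

Repeating — each differentiation of $1/(u^2+a^2)^j$ produces $-2ja/(u^2+a^2)^{j+1}$ — and dividing through by $-2ja$ at each step yields, after $3$ differentiations in total,
$$\int_{0}^{\infty} \frac{3}{\left(a^{2} + u^{2}\right)^{4}} \, du = \frac{15 \pi}{32 a^{7}}.$$

Setting $a = 4$:
$$I = \frac{15 \pi}{524288}.$$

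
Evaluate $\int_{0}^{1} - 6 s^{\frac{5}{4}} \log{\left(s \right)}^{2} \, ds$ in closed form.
$- \frac{256}{243}$

Consider the simpler parametrised integral
$$J(a) = \int_{0}^{1} - 6 s^{a} \, ds = - \frac{6}{a + 1}.$$

Differentiating under the integral sign brings down a factor of $\ln s$:
$$\frac{dJ}{da} = \int_{0}^{1} - 6 s^{a} \log{\left(s \right)} \, ds = \frac{6}{\left(a + 1\right)^{2}}.$$

Repeating twice in total — each differentiation brings down another $\ln s$ — gives
$$\frac{d^{2}J}{da^{2}} = \int_{0}^{1} - 6 s^{a} \log{\left(s \right)}^{2} \, ds = - \frac{12}{\left(a + 1\right)^{3}},$$
and the integrand here is exactly the target integrand, so $I = - \frac{12}{\left(a + 1\right)^{3}}$.

Setting $a = \frac{5}{4}$:
$$I = - \frac{256}{243}.$$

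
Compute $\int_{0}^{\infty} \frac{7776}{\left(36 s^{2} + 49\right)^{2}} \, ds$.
$\frac{324 \pi}{343}$

Begin with the known result
$$J(a) = \int_{0}^{\infty} \frac{6}{a^{2} + s^{2}} \, ds = \frac{3 \pi}{a}.$$

Differentiating under the integral sign with respect to $a$,
$$\frac{dJ}{da} = \int_{0}^{\infty} - \frac{12 a}{\left(a^{2} + s^{2}\right)^{2}} \, ds = - \frac{3 \pi}{a^{2}},$$
so $\int_{0}^{\infty} \frac{6}{\left(a^{2} + s^{2}\right)^{2}} \, ds = \frac{3 \pi}{2 a^{3}}$.

Setting $a = \frac{7}{6}$:
$$I = \frac{324 \pi}{343}.$$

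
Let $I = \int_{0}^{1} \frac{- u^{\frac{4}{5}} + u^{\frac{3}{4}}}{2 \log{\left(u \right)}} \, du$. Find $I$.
$\log{\left(\frac{\sqrt{35}}{6} \right)}$

Replace the exponent $\frac{4}{5}$ by a parameter $a$: let $I(a) = \int_{0}^{1} \frac{u^{\frac{3}{4}} - u^{a}}{2 \log{\left(u \right)}} \, du$.

Since $\dfrac{\partial}{\partial a}\,u^{a} = u^{a} \ln u$, the $\ln u$ in the denominator cancels and
$$\frac{dI}{da} = \int_{0}^{1} - \frac{1}{2} u^{a} \, du = - \frac{1}{2} \left[\frac{u^{a+1}}{a+1}\right]_0^1 = - \frac{1}{2 a + 2}.$$

Integrating with respect to $a$ gives $I(a) = - \frac{\log{\left(a + 1 \right)}}{2} - \log{\left(2 \right)} + \frac{\log{\left(7 \right)}}{2} + C$.

At $a = \frac{3}{4}$ the integrand is identically $0$, so $I(\frac{3}{4}) = 0$. The closed form gives $0$, hence $C = 0$.

Setting $a = \frac{4}{5}$:
$$I = \log{\left(\frac{\sqrt{35}}{6} \right)}.$$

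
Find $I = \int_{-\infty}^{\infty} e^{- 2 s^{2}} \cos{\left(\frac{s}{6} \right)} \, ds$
$\frac{\sqrt{2} \sqrt{\pi}}{2 e^{\frac{1}{288}}}$

Define $I(b) = \int_{-\infty}^{\infty} e^{- 2 s^{2}} \cos{\left(b s \right)} \, ds$.

Differentiating under the integral sign,
$$I'(b) = \int_{-\infty}^{\infty} - s e^{- 2 s^{2}} \sin{\left(b s \right)} \, ds.$$

Integrate $\int_{-\infty}^{\infty} s \sin(b s)\, e^{- 2 s^{2}}\, ds$ by parts with $u = \sin(b s)$ and $dv = s\, e^{- 2 s^{2}}\, ds$, giving $v = - \frac{e^{- 2 s^{2}}}{4}$. The boundary term vanishes and
$$\int_{-\infty}^{\infty} s \sin(b s)\, e^{- 2 s^{2}}\, ds = \frac{b}{4} \int_{-\infty}^{\infty} \cos(b s)\, e^{- 2 s^{2}}\, ds,$$
so $I'(b) = - \frac{b}{4}\, I(b)$.

This is a separable first-order ODE; solving with the initial condition $I(0) = \int_{-\infty}^{\infty} e^{- 2 s^{2}}\,ds = \frac{\sqrt{2} \sqrt{\pi}}{2}$ gives
$$I(b) = \frac{\sqrt{2} \sqrt{\pi} e^{- \frac{b^{2}}{8}}}{2}.$$

Setting $b = \frac{1}{6}$:
$$I = \frac{\sqrt{2} \sqrt{\pi}}{2 e^{\frac{1}{288}}}.$$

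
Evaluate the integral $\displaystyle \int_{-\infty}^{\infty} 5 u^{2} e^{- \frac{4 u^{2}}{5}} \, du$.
$\frac{25 \sqrt{5} \sqrt{\pi}}{16}$

Start from the elementary integral
$$J(a) = \int_{-\infty}^{\infty} 5 e^{- a u^{2}} \, du = \frac{5 \sqrt{\pi}}{\sqrt{a}}.$$

Differentiating under the integral sign brings down a factor of $(-u^2)$:
$$\frac{dJ}{da} = \int_{-\infty}^{\infty} - 5 u^{2} e^{- a u^{2}} \, du = - \frac{5 \sqrt{\pi}}{2 a^{\frac{3}{2}}}.$$

The integral on the left is $-I$, so $I = \frac{5 \sqrt{\pi}}{2 a^{\frac{3}{2}}}$.

Setting $a = \frac{4}{5}$:
$$I = \frac{25 \sqrt{5} \sqrt{\pi}}{16}.$$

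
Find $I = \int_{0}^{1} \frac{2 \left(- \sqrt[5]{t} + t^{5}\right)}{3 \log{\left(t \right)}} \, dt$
$\frac{2 \log{\left(5 \right)}}{3}$

Introduce a parameter $a$ in the exponent: let $I(a) = \int_{0}^{1} \frac{2 \left(t^{5} - t^{a}\right)}{3 \log{\left(t \right)}} \, dt$.

Since $\dfrac{\partial}{\partial a}\,t^{a} = t^{a} \ln t$, the $\ln t$ in the denominator cancels and
$$\frac{dI}{da} = \int_{0}^{1} - \frac{2}{3} t^{a} \, dt = - \frac{2}{3} \left[\frac{t^{a+1}}{a+1}\right]_0^1 = - \frac{2}{3 a + 3}.$$

Integrating with respect to $a$ gives $I(a) = - \frac{2 \log{\left(a + 1 \right)}}{3} + \frac{2 \log{\left(6 \right)}}{3} + C$.

At $a = 5$ the integrand is identically $0$, so $I(5) = 0$. The closed form gives $0$, hence $C = 0$.

Setting $a = \frac{1}{5}$:
$$I = \frac{2 \log{\left(5 \right)}}{3}.$$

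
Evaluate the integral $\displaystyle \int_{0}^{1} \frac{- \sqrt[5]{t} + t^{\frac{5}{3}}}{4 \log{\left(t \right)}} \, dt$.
$- \frac{\log{\left(6 \right)}}{2} + \frac{\log{\left(5 \right)}}{4} + \log{\left(2 \right)}$

Replace the exponent $\frac{1}{5}$ by a parameter $a$: let $I(a) = \int_{0}^{1} \frac{t^{\frac{5}{3}} - t^{a}}{4 \log{\left(t \right)}} \, dt$.

Since $\dfrac{\partial}{\partial a}\,t^{a} = t^{a} \ln t$, the $\ln t$ in the denominator cancels and
$$\frac{dI}{da} = \int_{0}^{1} - \frac{1}{4} t^{a} \, dt = - \frac{1}{4} \left[\frac{t^{a+1}}{a+1}\right]_0^1 = - \frac{1}{4 a + 4}.$$

Integrating with respect to $a$ gives $I(a) = - \frac{\log{\left(a + 1 \right)}}{4} - \frac{\log{\left(6 \right)}}{4} + \log{\left(2 \right)} + C$.

At $a = \frac{5}{3}$ the integrand is identically $0$, so $I(\frac{5}{3}) = 0$. The closed form gives $0$, hence $C = 0$.

Setting $a = \frac{1}{5}$:
$$I = - \frac{\log{\left(6 \right)}}{2} + \frac{\log{\left(5 \right)}}{4} + \log{\left(2 \right)}.$$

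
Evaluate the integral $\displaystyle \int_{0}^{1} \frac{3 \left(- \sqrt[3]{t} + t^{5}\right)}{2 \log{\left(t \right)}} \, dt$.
$\log{\left(\frac{27 \sqrt{2}}{4} \right)}$

Introduce a parameter $a$ in the exponent: let $I(a) = \int_{0}^{1} \frac{3 \left(t^{5} - t^{a}\right)}{2 \log{\left(t \right)}} \, dt$.

Since $\dfrac{\partial}{\partial a}\,t^{a} = t^{a} \ln t$, the $\ln t$ in the denominator cancels and
$$\frac{dI}{da} = \int_{0}^{1} - \frac{3}{2} t^{a} \, dt = - \frac{3}{2} \left[\frac{t^{a+1}}{a+1}\right]_0^1 = - \frac{3}{2 a + 2}.$$

Integrating with respect to $a$ gives $I(a) = - \frac{3 \log{\left(a + 1 \right)}}{2} + \frac{3 \log{\left(6 \right)}}{2} + C$.

At $a = 5$ the integrand is identically $0$, so $I(5) = 0$. The closed form gives $0$, hence $C = 0$.

Setting $a = \frac{1}{3}$:
$$I = \log{\left(\frac{27 \sqrt{2}}{4} \right)}.$$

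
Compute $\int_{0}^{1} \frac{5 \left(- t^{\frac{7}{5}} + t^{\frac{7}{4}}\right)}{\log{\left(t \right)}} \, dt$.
$\log{\left(\frac{503284375}{254803968} \right)}$

Replace the exponent $\frac{7}{4}$ by a parameter $a$: let $I(a) = \int_{0}^{1} \frac{5 \left(- t^{\frac{7}{5}} + t^{a}\right)}{\log{\left(t \right)}} \, dt$.

Since $\dfrac{\partial}{\partial a}\,t^{a} = t^{a} \ln t$, the $\ln t$ in the denominator cancels and
$$\frac{dI}{da} = \int_{0}^{1} 5 t^{a} \, dt = 5 \left[\frac{t^{a+1}}{a+1}\right]_0^1 = \frac{5}{a + 1}.$$

Integrating with respect to $a$ gives $I(a) = \log{\left(\frac{3125 \left(a + 1\right)^{5}}{248832} \right)} + C$.

At $a = \frac{7}{5}$ the integrand is identically $0$, so $I(\frac{7}{5}) = 0$. The closed form gives $0$, hence $C = 0$.

Setting $a = \frac{7}{4}$:
$$I = \log{\left(\frac{503284375}{254803968} \right)}.$$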